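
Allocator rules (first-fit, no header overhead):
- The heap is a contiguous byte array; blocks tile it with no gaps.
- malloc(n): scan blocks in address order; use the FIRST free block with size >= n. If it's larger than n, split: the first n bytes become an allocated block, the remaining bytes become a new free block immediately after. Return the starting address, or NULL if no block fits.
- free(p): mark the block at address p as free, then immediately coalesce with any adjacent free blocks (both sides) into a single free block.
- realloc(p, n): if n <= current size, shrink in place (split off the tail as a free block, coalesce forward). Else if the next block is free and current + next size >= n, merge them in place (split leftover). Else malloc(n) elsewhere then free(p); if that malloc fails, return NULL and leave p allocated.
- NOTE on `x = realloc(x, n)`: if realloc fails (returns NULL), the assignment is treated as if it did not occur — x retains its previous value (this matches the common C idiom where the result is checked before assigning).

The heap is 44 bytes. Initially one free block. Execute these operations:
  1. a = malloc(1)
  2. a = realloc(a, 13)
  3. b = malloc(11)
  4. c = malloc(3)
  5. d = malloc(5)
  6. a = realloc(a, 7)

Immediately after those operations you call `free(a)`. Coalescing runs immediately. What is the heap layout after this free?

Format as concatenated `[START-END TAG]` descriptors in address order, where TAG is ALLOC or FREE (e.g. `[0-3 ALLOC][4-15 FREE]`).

Answer: [0-12 FREE][13-23 ALLOC][24-26 ALLOC][27-31 ALLOC][32-43 FREE]

Derivation:
Op 1: a = malloc(1) -> a = 0; heap: [0-0 ALLOC][1-43 FREE]
Op 2: a = realloc(a, 13) -> a = 0; heap: [0-12 ALLOC][13-43 FREE]
Op 3: b = malloc(11) -> b = 13; heap: [0-12 ALLOC][13-23 ALLOC][24-43 FREE]
Op 4: c = malloc(3) -> c = 24; heap: [0-12 ALLOC][13-23 ALLOC][24-26 ALLOC][27-43 FREE]
Op 5: d = malloc(5) -> d = 27; heap: [0-12 ALLOC][13-23 ALLOC][24-26 ALLOC][27-31 ALLOC][32-43 FREE]
Op 6: a = realloc(a, 7) -> a = 0; heap: [0-6 ALLOC][7-12 FREE][13-23 ALLOC][24-26 ALLOC][27-31 ALLOC][32-43 FREE]
free(a): a = 0 -> block [0-6 ALLOC]; mark free, coalesce with adjacent free neighbors -> [0-12 FREE][13-23 ALLOC][24-26 ALLOC][27-31 ALLOC][32-43 FREE]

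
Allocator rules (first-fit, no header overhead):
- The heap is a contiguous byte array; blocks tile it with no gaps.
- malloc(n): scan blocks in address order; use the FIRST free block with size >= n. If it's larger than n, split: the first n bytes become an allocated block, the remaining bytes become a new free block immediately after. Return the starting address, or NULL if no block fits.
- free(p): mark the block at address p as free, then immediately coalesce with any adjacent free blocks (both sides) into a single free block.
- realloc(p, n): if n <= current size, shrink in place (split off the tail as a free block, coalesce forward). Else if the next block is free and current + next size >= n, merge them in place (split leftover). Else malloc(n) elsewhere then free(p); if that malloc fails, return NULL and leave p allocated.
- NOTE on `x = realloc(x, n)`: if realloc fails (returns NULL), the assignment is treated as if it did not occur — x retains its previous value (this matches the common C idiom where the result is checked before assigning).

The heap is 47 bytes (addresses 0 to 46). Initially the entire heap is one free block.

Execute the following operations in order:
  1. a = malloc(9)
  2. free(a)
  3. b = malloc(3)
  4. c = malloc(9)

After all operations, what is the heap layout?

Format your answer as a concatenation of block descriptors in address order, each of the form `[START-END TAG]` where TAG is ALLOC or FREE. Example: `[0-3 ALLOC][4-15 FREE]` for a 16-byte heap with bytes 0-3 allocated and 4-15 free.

Answer: [0-2 ALLOC][3-11 ALLOC][12-46 FREE]

Derivation:
Op 1: a = malloc(9) -> a = 0; heap: [0-8 ALLOC][9-46 FREE]
Op 2: free(a) -> (freed a); heap: [0-46 FREE]
Op 3: b = malloc(3) -> b = 0; heap: [0-2 ALLOC][3-46 FREE]
Op 4: c = malloc(9) -> c = 3; heap: [0-2 ALLOC][3-11 ALLOC][12-46 FREE]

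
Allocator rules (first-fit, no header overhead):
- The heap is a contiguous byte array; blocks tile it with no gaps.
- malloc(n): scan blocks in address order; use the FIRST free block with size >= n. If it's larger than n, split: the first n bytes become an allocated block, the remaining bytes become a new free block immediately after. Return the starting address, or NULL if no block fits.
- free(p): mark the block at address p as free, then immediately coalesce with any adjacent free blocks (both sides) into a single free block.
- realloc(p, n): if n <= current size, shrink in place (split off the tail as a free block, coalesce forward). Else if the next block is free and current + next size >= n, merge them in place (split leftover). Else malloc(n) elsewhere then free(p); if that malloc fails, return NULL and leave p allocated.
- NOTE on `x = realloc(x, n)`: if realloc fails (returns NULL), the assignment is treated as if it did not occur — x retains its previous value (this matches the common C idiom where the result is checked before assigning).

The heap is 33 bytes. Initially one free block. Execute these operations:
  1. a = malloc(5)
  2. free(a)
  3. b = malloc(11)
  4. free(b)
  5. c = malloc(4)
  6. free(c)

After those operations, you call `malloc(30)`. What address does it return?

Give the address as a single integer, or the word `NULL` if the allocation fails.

Op 1: a = malloc(5) -> a = 0; heap: [0-4 ALLOC][5-32 FREE]
Op 2: free(a) -> (freed a); heap: [0-32 FREE]
Op 3: b = malloc(11) -> b = 0; heap: [0-10 ALLOC][11-32 FREE]
Op 4: free(b) -> (freed b); heap: [0-32 FREE]
Op 5: c = malloc(4) -> c = 0; heap: [0-3 ALLOC][4-32 FREE]
Op 6: free(c) -> (freed c); heap: [0-32 FREE]
malloc(30): first-fit scan over [0-32 FREE] -> 0

Answer: 0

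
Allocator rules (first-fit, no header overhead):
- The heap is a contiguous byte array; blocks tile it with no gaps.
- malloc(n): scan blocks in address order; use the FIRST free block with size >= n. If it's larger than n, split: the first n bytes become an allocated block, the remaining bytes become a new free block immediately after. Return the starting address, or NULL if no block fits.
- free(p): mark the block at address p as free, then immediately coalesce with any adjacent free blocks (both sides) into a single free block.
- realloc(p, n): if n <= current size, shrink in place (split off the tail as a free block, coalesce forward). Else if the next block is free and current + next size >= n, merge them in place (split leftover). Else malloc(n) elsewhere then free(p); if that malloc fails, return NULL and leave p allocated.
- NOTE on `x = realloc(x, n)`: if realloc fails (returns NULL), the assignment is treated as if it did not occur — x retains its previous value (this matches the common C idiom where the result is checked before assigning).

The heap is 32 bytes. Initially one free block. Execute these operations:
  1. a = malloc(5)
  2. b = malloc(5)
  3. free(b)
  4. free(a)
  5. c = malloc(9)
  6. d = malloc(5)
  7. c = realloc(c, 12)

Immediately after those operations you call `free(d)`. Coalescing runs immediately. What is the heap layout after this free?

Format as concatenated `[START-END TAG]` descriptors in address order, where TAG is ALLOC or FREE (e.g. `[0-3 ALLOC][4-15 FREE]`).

Op 1: a = malloc(5) -> a = 0; heap: [0-4 ALLOC][5-31 FREE]
Op 2: b = malloc(5) -> b = 5; heap: [0-4 ALLOC][5-9 ALLOC][10-31 FREE]
Op 3: free(b) -> (freed b); heap: [0-4 ALLOC][5-31 FREE]
Op 4: free(a) -> (freed a); heap: [0-31 FREE]
Op 5: c = malloc(9) -> c = 0; heap: [0-8 ALLOC][9-31 FREE]
Op 6: d = malloc(5) -> d = 9; heap: [0-8 ALLOC][9-13 ALLOC][14-31 FREE]
Op 7: c = realloc(c, 12) -> c = 14; heap: [0-8 FREE][9-13 ALLOC][14-25 ALLOC][26-31 FREE]
free(d): d = 9 -> block [9-13 ALLOC]; mark free, coalesce with adjacent free neighbors -> [0-13 FREE][14-25 ALLOC][26-31 FREE]

Answer: [0-13 FREE][14-25 ALLOC][26-31 FREE]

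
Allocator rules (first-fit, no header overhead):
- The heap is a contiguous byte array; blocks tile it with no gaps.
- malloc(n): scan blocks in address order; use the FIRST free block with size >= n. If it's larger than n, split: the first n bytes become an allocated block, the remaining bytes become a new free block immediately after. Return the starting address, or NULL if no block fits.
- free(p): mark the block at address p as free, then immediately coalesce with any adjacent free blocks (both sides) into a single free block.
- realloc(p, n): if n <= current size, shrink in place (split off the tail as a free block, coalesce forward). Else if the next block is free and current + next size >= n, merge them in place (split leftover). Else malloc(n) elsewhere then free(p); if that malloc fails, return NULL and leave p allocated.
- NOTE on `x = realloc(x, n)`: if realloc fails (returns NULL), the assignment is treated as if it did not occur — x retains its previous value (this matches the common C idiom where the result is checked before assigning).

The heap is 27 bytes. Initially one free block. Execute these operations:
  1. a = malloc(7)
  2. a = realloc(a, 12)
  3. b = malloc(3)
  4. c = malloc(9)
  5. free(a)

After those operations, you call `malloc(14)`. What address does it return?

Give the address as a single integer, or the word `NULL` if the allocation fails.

Op 1: a = malloc(7) -> a = 0; heap: [0-6 ALLOC][7-26 FREE]
Op 2: a = realloc(a, 12) -> a = 0; heap: [0-11 ALLOC][12-26 FREE]
Op 3: b = malloc(3) -> b = 12; heap: [0-11 ALLOC][12-14 ALLOC][15-26 FREE]
Op 4: c = malloc(9) -> c = 15; heap: [0-11 ALLOC][12-14 ALLOC][15-23 ALLOC][24-26 FREE]
Op 5: free(a) -> (freed a); heap: [0-11 FREE][12-14 ALLOC][15-23 ALLOC][24-26 FREE]
malloc(14): first-fit scan over [0-11 FREE][12-14 ALLOC][15-23 ALLOC][24-26 FREE] -> NULL

Answer: NULL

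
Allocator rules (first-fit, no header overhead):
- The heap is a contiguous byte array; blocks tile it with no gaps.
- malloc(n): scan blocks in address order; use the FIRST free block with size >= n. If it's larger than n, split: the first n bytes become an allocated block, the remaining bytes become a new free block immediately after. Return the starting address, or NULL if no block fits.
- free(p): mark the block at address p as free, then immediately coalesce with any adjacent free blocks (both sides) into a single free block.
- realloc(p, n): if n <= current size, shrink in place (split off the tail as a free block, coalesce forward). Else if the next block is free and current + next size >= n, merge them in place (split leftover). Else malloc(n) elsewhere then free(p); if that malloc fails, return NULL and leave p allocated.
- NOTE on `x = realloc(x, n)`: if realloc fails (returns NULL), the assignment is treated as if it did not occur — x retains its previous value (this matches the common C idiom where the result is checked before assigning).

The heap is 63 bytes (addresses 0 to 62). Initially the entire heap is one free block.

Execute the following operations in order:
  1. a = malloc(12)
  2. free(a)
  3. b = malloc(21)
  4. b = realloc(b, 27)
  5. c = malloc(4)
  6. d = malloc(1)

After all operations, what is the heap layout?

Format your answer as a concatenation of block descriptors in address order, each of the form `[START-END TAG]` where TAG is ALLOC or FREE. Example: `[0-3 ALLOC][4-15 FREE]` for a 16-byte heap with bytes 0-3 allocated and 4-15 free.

Answer: [0-26 ALLOC][27-30 ALLOC][31-31 ALLOC][32-62 FREE]

Derivation:
Op 1: a = malloc(12) -> a = 0; heap: [0-11 ALLOC][12-62 FREE]
Op 2: free(a) -> (freed a); heap: [0-62 FREE]
Op 3: b = malloc(21) -> b = 0; heap: [0-20 ALLOC][21-62 FREE]
Op 4: b = realloc(b, 27) -> b = 0; heap: [0-26 ALLOC][27-62 FREE]
Op 5: c = malloc(4) -> c = 27; heap: [0-26 ALLOC][27-30 ALLOC][31-62 FREE]
Op 6: d = malloc(1) -> d = 31; heap: [0-26 ALLOC][27-30 ALLOC][31-31 ALLOC][32-62 FREE]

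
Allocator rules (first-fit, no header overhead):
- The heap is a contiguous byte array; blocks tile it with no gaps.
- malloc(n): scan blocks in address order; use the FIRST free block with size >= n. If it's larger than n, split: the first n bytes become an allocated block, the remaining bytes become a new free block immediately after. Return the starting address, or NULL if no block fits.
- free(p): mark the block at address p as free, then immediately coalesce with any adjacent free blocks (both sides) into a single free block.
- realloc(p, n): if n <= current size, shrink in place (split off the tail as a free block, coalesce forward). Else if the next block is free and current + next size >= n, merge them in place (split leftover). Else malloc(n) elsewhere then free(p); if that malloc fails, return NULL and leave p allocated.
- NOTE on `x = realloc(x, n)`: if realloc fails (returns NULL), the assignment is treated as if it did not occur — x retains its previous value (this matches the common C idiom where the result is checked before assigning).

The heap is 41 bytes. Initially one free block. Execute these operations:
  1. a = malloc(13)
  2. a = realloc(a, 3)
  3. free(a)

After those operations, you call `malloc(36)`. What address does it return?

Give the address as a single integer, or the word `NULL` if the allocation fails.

Op 1: a = malloc(13) -> a = 0; heap: [0-12 ALLOC][13-40 FREE]
Op 2: a = realloc(a, 3) -> a = 0; heap: [0-2 ALLOC][3-40 FREE]
Op 3: free(a) -> (freed a); heap: [0-40 FREE]
malloc(36): first-fit scan over [0-40 FREE] -> 0

Answer: 0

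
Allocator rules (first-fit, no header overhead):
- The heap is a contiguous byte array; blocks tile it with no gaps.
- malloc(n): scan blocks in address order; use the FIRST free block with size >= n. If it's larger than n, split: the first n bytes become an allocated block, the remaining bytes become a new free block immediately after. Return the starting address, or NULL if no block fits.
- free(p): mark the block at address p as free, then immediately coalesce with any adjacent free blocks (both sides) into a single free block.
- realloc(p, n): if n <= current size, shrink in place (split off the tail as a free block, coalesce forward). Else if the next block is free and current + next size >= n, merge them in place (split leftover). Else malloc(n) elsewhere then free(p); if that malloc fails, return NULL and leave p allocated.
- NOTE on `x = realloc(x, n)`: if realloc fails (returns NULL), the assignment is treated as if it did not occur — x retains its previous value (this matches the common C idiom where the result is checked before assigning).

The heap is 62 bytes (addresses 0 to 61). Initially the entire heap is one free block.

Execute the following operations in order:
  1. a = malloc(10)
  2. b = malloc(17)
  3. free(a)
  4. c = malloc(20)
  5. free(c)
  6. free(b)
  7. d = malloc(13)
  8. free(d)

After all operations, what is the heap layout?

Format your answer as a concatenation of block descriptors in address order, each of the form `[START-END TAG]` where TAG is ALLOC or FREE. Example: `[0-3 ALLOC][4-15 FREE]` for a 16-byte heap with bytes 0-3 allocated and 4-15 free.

Op 1: a = malloc(10) -> a = 0; heap: [0-9 ALLOC][10-61 FREE]
Op 2: b = malloc(17) -> b = 10; heap: [0-9 ALLOC][10-26 ALLOC][27-61 FREE]
Op 3: free(a) -> (freed a); heap: [0-9 FREE][10-26 ALLOC][27-61 FREE]
Op 4: c = malloc(20) -> c = 27; heap: [0-9 FREE][10-26 ALLOC][27-46 ALLOC][47-61 FREE]
Op 5: free(c) -> (freed c); heap: [0-9 FREE][10-26 ALLOC][27-61 FREE]
Op 6: free(b) -> (freed b); heap: [0-61 FREE]
Op 7: d = malloc(13) -> d = 0; heap: [0-12 ALLOC][13-61 FREE]
Op 8: free(d) -> (freed d); heap: [0-61 FREE]

Answer: [0-61 FREE]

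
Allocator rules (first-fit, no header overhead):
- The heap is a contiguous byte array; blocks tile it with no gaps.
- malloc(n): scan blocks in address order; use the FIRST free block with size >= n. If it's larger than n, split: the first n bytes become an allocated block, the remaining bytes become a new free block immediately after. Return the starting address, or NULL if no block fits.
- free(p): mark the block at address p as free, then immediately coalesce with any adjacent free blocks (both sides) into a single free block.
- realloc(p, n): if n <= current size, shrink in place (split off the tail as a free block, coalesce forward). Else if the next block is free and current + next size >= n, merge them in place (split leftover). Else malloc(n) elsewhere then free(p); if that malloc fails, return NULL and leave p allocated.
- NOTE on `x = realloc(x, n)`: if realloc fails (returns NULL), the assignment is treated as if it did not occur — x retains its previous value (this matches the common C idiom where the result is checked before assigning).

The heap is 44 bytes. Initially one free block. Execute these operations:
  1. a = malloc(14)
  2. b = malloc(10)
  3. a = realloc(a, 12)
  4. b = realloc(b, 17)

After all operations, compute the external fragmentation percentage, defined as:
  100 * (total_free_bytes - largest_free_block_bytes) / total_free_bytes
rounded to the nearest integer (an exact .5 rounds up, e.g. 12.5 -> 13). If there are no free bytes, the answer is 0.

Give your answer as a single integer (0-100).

Op 1: a = malloc(14) -> a = 0; heap: [0-13 ALLOC][14-43 FREE]
Op 2: b = malloc(10) -> b = 14; heap: [0-13 ALLOC][14-23 ALLOC][24-43 FREE]
Op 3: a = realloc(a, 12) -> a = 0; heap: [0-11 ALLOC][12-13 FREE][14-23 ALLOC][24-43 FREE]
Op 4: b = realloc(b, 17) -> b = 14; heap: [0-11 ALLOC][12-13 FREE][14-30 ALLOC][31-43 FREE]
Free blocks: [2 13] total_free=15 largest=13 -> 100*(15-13)/15 = 200/15 ≈ 13.333 -> rounds to 13

Answer: 13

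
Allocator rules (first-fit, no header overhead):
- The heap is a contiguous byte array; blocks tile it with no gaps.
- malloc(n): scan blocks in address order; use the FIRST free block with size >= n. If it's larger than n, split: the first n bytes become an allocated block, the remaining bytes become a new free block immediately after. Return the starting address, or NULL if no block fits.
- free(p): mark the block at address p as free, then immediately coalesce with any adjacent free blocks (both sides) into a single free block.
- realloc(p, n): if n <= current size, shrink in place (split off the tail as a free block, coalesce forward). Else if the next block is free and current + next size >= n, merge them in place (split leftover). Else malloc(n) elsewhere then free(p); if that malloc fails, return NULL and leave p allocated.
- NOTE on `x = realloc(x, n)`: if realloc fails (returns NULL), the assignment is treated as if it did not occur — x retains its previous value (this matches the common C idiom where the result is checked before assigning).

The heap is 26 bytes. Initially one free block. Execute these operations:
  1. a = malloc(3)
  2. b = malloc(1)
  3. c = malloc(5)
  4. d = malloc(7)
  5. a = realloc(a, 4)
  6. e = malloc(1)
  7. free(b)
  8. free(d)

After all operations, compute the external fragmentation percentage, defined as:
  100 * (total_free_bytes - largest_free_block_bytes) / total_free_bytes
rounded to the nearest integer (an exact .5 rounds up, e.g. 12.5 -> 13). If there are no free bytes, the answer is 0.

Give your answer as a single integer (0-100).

Answer: 56

Derivation:
Op 1: a = malloc(3) -> a = 0; heap: [0-2 ALLOC][3-25 FREE]
Op 2: b = malloc(1) -> b = 3; heap: [0-2 ALLOC][3-3 ALLOC][4-25 FREE]
Op 3: c = malloc(5) -> c = 4; heap: [0-2 ALLOC][3-3 ALLOC][4-8 ALLOC][9-25 FREE]
Op 4: d = malloc(7) -> d = 9; heap: [0-2 ALLOC][3-3 ALLOC][4-8 ALLOC][9-15 ALLOC][16-25 FREE]
Op 5: a = realloc(a, 4) -> a = 16; heap: [0-2 FREE][3-3 ALLOC][4-8 ALLOC][9-15 ALLOC][16-19 ALLOC][20-25 FREE]
Op 6: e = malloc(1) -> e = 0; heap: [0-0 ALLOC][1-2 FREE][3-3 ALLOC][4-8 ALLOC][9-15 ALLOC][16-19 ALLOC][20-25 FREE]
Op 7: free(b) -> (freed b); heap: [0-0 ALLOC][1-3 FREE][4-8 ALLOC][9-15 ALLOC][16-19 ALLOC][20-25 FREE]
Op 8: free(d) -> (freed d); heap: [0-0 ALLOC][1-3 FREE][4-8 ALLOC][9-15 FREE][16-19 ALLOC][20-25 FREE]
Free blocks: [3 7 6] total_free=16 largest=7 -> 100*(16-7)/16 = 900/16 = 56.25 -> rounds to 56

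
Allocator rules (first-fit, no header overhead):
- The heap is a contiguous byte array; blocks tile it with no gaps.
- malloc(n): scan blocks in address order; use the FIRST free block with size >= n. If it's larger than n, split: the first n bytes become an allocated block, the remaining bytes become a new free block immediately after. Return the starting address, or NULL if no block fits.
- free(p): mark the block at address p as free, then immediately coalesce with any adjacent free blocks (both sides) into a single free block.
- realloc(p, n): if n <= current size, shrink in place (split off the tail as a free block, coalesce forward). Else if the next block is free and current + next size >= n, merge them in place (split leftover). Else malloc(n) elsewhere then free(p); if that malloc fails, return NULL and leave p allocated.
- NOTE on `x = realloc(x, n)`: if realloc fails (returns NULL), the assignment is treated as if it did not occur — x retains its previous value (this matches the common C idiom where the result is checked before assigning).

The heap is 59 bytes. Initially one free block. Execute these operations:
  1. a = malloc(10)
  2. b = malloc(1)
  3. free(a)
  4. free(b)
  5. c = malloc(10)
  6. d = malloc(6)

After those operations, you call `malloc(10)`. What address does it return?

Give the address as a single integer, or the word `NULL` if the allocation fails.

Answer: 16

Derivation:
Op 1: a = malloc(10) -> a = 0; heap: [0-9 ALLOC][10-58 FREE]
Op 2: b = malloc(1) -> b = 10; heap: [0-9 ALLOC][10-10 ALLOC][11-58 FREE]
Op 3: free(a) -> (freed a); heap: [0-9 FREE][10-10 ALLOC][11-58 FREE]
Op 4: free(b) -> (freed b); heap: [0-58 FREE]
Op 5: c = malloc(10) -> c = 0; heap: [0-9 ALLOC][10-58 FREE]
Op 6: d = malloc(6) -> d = 10; heap: [0-9 ALLOC][10-15 ALLOC][16-58 FREE]
malloc(10): first-fit scan over [0-9 ALLOC][10-15 ALLOC][16-58 FREE] -> 16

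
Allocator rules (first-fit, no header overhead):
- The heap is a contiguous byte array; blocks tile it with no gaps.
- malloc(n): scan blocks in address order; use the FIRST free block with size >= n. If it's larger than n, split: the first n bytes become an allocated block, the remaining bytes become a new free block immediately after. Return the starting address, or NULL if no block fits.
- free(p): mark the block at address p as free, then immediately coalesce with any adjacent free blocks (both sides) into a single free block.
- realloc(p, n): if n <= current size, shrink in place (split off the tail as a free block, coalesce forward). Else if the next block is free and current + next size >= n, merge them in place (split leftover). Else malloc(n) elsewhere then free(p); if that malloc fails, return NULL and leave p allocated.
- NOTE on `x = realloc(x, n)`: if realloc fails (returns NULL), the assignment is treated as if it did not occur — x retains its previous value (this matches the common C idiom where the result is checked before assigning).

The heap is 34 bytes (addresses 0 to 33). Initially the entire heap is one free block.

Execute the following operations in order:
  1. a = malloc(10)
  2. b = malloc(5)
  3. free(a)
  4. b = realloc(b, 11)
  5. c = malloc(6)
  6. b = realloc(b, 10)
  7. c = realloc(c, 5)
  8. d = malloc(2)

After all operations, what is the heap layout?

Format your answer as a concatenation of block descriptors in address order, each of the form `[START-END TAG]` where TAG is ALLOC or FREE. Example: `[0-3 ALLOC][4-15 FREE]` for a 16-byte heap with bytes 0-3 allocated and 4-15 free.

Op 1: a = malloc(10) -> a = 0; heap: [0-9 ALLOC][10-33 FREE]
Op 2: b = malloc(5) -> b = 10; heap: [0-9 ALLOC][10-14 ALLOC][15-33 FREE]
Op 3: free(a) -> (freed a); heap: [0-9 FREE][10-14 ALLOC][15-33 FREE]
Op 4: b = realloc(b, 11) -> b = 10; heap: [0-9 FREE][10-20 ALLOC][21-33 FREE]
Op 5: c = malloc(6) -> c = 0; heap: [0-5 ALLOC][6-9 FREE][10-20 ALLOC][21-33 FREE]
Op 6: b = realloc(b, 10) -> b = 10; heap: [0-5 ALLOC][6-9 FREE][10-19 ALLOC][20-33 FREE]
Op 7: c = realloc(c, 5) -> c = 0; heap: [0-4 ALLOC][5-9 FREE][10-19 ALLOC][20-33 FREE]
Op 8: d = malloc(2) -> d = 5; heap: [0-4 ALLOC][5-6 ALLOC][7-9 FREE][10-19 ALLOC][20-33 FREE]

Answer: [0-4 ALLOC][5-6 ALLOC][7-9 FREE][10-19 ALLOC][20-33 FREE]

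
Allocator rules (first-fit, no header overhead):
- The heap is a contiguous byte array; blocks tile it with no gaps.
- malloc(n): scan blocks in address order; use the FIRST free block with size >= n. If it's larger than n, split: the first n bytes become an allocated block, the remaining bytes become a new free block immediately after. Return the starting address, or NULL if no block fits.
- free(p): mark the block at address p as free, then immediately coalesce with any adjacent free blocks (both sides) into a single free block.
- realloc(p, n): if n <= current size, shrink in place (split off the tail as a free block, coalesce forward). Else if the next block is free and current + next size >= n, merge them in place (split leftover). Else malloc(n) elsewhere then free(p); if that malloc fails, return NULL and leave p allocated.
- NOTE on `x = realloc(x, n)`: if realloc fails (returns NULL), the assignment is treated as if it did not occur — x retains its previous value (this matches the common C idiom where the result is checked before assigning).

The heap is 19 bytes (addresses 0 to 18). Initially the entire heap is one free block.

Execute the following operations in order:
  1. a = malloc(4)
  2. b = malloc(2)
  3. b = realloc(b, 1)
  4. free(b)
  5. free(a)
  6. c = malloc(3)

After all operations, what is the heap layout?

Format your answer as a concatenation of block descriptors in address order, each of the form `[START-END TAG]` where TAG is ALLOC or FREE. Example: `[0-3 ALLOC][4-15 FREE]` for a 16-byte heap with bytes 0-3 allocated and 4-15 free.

Answer: [0-2 ALLOC][3-18 FREE]

Derivation:
Op 1: a = malloc(4) -> a = 0; heap: [0-3 ALLOC][4-18 FREE]
Op 2: b = malloc(2) -> b = 4; heap: [0-3 ALLOC][4-5 ALLOC][6-18 FREE]
Op 3: b = realloc(b, 1) -> b = 4; heap: [0-3 ALLOC][4-4 ALLOC][5-18 FREE]
Op 4: free(b) -> (freed b); heap: [0-3 ALLOC][4-18 FREE]
Op 5: free(a) -> (freed a); heap: [0-18 FREE]
Op 6: c = malloc(3) -> c = 0; heap: [0-2 ALLOC][3-18 FREE]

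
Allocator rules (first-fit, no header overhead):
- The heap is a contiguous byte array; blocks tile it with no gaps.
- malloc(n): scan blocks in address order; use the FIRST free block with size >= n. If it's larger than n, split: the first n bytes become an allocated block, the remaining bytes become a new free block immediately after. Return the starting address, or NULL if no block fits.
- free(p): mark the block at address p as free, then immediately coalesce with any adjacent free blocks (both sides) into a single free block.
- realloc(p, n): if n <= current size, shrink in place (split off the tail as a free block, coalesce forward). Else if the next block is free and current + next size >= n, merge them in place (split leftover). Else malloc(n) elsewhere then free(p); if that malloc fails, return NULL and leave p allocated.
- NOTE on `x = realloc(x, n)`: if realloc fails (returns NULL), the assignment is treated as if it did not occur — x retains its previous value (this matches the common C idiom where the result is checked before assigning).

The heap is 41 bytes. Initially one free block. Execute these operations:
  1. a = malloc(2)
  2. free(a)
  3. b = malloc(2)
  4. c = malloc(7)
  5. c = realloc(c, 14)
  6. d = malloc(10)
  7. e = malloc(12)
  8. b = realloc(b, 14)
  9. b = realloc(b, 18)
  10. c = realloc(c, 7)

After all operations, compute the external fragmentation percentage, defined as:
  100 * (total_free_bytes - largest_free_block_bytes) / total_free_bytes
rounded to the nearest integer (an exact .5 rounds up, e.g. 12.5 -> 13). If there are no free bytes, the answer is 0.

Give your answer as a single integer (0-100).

Answer: 30

Derivation:
Op 1: a = malloc(2) -> a = 0; heap: [0-1 ALLOC][2-40 FREE]
Op 2: free(a) -> (freed a); heap: [0-40 FREE]
Op 3: b = malloc(2) -> b = 0; heap: [0-1 ALLOC][2-40 FREE]
Op 4: c = malloc(7) -> c = 2; heap: [0-1 ALLOC][2-8 ALLOC][9-40 FREE]
Op 5: c = realloc(c, 14) -> c = 2; heap: [0-1 ALLOC][2-15 ALLOC][16-40 FREE]
Op 6: d = malloc(10) -> d = 16; heap: [0-1 ALLOC][2-15 ALLOC][16-25 ALLOC][26-40 FREE]
Op 7: e = malloc(12) -> e = 26; heap: [0-1 ALLOC][2-15 ALLOC][16-25 ALLOC][26-37 ALLOC][38-40 FREE]
Op 8: b = realloc(b, 14) -> NULL (b unchanged); heap: [0-1 ALLOC][2-15 ALLOC][16-25 ALLOC][26-37 ALLOC][38-40 FREE]
Op 9: b = realloc(b, 18) -> NULL (b unchanged); heap: [0-1 ALLOC][2-15 ALLOC][16-25 ALLOC][26-37 ALLOC][38-40 FREE]
Op 10: c = realloc(c, 7) -> c = 2; heap: [0-1 ALLOC][2-8 ALLOC][9-15 FREE][16-25 ALLOC][26-37 ALLOC][38-40 FREE]
Free blocks: [7 3] total_free=10 largest=7 -> 100*(10-7)/10 = 300/10 = 30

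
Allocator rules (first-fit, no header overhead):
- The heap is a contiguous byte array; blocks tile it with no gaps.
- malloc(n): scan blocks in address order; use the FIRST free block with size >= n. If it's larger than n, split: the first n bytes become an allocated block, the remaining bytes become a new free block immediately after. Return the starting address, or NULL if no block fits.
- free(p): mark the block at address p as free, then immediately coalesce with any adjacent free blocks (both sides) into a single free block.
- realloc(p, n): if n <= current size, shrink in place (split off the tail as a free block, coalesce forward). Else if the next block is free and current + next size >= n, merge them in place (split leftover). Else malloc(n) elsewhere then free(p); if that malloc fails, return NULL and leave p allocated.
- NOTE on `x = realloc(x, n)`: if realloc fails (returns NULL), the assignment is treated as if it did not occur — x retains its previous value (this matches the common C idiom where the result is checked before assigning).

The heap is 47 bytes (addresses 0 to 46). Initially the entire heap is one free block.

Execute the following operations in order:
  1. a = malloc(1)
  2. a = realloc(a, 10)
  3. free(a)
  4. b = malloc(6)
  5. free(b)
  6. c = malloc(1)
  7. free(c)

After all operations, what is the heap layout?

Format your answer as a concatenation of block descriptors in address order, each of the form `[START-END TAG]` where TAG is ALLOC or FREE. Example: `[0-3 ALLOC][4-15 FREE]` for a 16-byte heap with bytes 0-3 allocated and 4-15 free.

Op 1: a = malloc(1) -> a = 0; heap: [0-0 ALLOC][1-46 FREE]
Op 2: a = realloc(a, 10) -> a = 0; heap: [0-9 ALLOC][10-46 FREE]
Op 3: free(a) -> (freed a); heap: [0-46 FREE]
Op 4: b = malloc(6) -> b = 0; heap: [0-5 ALLOC][6-46 FREE]
Op 5: free(b) -> (freed b); heap: [0-46 FREE]
Op 6: c = malloc(1) -> c = 0; heap: [0-0 ALLOC][1-46 FREE]
Op 7: free(c) -> (freed c); heap: [0-46 FREE]

Answer: [0-46 FREE]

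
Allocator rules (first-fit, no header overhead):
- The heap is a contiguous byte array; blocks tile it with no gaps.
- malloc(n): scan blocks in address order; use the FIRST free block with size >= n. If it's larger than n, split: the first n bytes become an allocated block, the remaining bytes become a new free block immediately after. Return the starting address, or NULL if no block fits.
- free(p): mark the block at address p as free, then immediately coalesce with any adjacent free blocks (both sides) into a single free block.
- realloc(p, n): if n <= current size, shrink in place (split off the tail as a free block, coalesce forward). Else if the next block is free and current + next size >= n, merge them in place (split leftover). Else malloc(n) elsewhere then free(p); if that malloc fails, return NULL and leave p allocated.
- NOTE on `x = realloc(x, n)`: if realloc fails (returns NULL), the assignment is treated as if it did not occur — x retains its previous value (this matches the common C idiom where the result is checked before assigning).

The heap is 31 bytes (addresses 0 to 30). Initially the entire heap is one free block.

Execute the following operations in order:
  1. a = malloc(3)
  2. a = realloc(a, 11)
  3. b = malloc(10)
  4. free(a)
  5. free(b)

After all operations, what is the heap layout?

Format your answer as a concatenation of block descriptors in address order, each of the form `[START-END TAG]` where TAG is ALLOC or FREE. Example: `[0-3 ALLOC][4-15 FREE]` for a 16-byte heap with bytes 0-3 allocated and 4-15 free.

Answer: [0-30 FREE]

Derivation:
Op 1: a = malloc(3) -> a = 0; heap: [0-2 ALLOC][3-30 FREE]
Op 2: a = realloc(a, 11) -> a = 0; heap: [0-10 ALLOC][11-30 FREE]
Op 3: b = malloc(10) -> b = 11; heap: [0-10 ALLOC][11-20 ALLOC][21-30 FREE]
Op 4: free(a) -> (freed a); heap: [0-10 FREE][11-20 ALLOC][21-30 FREE]
Op 5: free(b) -> (freed b); heap: [0-30 FREE]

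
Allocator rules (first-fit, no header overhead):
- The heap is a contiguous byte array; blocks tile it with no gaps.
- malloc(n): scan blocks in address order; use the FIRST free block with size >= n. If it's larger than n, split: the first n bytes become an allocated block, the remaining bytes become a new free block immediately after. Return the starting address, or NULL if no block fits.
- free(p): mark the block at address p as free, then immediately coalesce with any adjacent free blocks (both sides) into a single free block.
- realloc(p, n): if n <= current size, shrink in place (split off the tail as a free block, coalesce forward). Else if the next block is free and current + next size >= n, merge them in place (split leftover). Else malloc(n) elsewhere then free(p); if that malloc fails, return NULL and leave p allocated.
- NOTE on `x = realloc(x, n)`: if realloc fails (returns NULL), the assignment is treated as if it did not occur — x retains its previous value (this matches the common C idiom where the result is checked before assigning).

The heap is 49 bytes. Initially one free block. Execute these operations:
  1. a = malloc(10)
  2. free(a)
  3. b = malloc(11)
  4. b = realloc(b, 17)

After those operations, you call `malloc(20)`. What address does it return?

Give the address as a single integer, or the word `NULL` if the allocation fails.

Answer: 17

Derivation:
Op 1: a = malloc(10) -> a = 0; heap: [0-9 ALLOC][10-48 FREE]
Op 2: free(a) -> (freed a); heap: [0-48 FREE]
Op 3: b = malloc(11) -> b = 0; heap: [0-10 ALLOC][11-48 FREE]
Op 4: b = realloc(b, 17) -> b = 0; heap: [0-16 ALLOC][17-48 FREE]
malloc(20): first-fit scan over [0-16 ALLOC][17-48 FREE] -> 17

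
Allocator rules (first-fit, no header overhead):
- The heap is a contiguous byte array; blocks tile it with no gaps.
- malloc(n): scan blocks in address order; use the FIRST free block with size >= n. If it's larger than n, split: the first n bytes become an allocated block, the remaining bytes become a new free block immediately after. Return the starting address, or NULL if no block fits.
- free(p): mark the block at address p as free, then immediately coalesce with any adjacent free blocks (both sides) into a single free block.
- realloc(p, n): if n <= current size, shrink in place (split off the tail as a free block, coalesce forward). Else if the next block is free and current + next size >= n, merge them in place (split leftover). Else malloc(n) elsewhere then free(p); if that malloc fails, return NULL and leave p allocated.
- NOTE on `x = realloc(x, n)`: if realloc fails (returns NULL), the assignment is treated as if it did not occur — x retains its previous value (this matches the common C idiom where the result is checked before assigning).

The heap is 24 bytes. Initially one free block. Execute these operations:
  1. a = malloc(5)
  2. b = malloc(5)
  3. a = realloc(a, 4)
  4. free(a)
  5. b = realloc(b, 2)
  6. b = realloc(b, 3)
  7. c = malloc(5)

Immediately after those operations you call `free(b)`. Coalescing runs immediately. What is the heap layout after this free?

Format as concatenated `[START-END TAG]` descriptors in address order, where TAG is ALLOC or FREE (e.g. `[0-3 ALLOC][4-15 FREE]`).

Answer: [0-4 ALLOC][5-23 FREE]

Derivation:
Op 1: a = malloc(5) -> a = 0; heap: [0-4 ALLOC][5-23 FREE]
Op 2: b = malloc(5) -> b = 5; heap: [0-4 ALLOC][5-9 ALLOC][10-23 FREE]
Op 3: a = realloc(a, 4) -> a = 0; heap: [0-3 ALLOC][4-4 FREE][5-9 ALLOC][10-23 FREE]
Op 4: free(a) -> (freed a); heap: [0-4 FREE][5-9 ALLOC][10-23 FREE]
Op 5: b = realloc(b, 2) -> b = 5; heap: [0-4 FREE][5-6 ALLOC][7-23 FREE]
Op 6: b = realloc(b, 3) -> b = 5; heap: [0-4 FREE][5-7 ALLOC][8-23 FREE]
Op 7: c = malloc(5) -> c = 0; heap: [0-4 ALLOC][5-7 ALLOC][8-23 FREE]
free(b): b = 5 -> block [5-7 ALLOC]; mark free, coalesce with adjacent free neighbors -> [0-4 ALLOC][5-23 FREE]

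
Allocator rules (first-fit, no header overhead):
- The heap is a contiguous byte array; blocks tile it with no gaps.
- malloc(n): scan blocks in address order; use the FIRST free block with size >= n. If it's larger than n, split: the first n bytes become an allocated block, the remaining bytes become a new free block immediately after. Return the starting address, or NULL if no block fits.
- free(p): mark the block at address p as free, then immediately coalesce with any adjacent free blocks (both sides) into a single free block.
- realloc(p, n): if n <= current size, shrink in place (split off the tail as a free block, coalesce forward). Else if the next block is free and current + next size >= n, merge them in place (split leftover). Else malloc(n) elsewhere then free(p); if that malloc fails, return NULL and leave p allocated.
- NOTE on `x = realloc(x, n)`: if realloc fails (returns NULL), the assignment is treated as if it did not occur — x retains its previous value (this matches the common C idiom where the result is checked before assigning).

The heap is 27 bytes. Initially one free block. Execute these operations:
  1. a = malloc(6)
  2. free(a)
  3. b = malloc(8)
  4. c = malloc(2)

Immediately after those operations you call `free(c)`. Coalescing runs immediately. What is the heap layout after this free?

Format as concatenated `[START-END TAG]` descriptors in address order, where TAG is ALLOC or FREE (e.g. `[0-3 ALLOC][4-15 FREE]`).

Op 1: a = malloc(6) -> a = 0; heap: [0-5 ALLOC][6-26 FREE]
Op 2: free(a) -> (freed a); heap: [0-26 FREE]
Op 3: b = malloc(8) -> b = 0; heap: [0-7 ALLOC][8-26 FREE]
Op 4: c = malloc(2) -> c = 8; heap: [0-7 ALLOC][8-9 ALLOC][10-26 FREE]
free(c): c = 8 -> block [8-9 ALLOC]; mark free, coalesce with adjacent free neighbors -> [0-7 ALLOC][8-26 FREE]

Answer: [0-7 ALLOC][8-26 FREE]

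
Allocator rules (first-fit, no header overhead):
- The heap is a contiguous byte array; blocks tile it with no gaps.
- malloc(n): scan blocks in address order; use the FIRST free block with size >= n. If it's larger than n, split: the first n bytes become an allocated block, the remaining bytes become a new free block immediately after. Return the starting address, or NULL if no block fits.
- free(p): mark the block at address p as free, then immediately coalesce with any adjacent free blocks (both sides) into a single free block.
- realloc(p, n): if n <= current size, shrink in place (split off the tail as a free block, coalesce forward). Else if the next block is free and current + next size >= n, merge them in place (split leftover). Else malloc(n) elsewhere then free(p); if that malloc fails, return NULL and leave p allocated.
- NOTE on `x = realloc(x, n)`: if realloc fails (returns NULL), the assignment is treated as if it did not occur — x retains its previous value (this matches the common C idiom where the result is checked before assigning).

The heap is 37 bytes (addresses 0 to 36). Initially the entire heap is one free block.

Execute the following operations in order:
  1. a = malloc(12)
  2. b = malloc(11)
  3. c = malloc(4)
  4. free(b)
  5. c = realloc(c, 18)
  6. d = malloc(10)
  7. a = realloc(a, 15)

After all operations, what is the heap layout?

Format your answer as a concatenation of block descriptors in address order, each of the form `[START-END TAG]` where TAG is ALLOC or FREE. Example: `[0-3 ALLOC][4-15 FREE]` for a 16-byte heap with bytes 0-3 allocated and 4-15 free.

Answer: [0-11 ALLOC][12-21 ALLOC][22-22 FREE][23-26 ALLOC][27-36 FREE]

Derivation:
Op 1: a = malloc(12) -> a = 0; heap: [0-11 ALLOC][12-36 FREE]
Op 2: b = malloc(11) -> b = 12; heap: [0-11 ALLOC][12-22 ALLOC][23-36 FREE]
Op 3: c = malloc(4) -> c = 23; heap: [0-11 ALLOC][12-22 ALLOC][23-26 ALLOC][27-36 FREE]
Op 4: free(b) -> (freed b); heap: [0-11 ALLOC][12-22 FREE][23-26 ALLOC][27-36 FREE]
Op 5: c = realloc(c, 18) -> NULL (c unchanged); heap: [0-11 ALLOC][12-22 FREE][23-26 ALLOC][27-36 FREE]
Op 6: d = malloc(10) -> d = 12; heap: [0-11 ALLOC][12-21 ALLOC][22-22 FREE][23-26 ALLOC][27-36 FREE]
Op 7: a = realloc(a, 15) -> NULL (a unchanged); heap: [0-11 ALLOC][12-21 ALLOC][22-22 FREE][23-26 ALLOC][27-36 FREE]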